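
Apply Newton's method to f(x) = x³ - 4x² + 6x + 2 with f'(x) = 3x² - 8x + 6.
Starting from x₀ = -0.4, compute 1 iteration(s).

f(x) = x³ - 4x² + 6x + 2
f'(x) = 3x² - 8x + 6
x₀ = -0.4

Newton-Raphson formula: x_{n+1} = x_n - f(x_n)/f'(x_n)

Iteration 1:
  f(-0.400000) = -1.104000
  f'(-0.400000) = 9.680000
  x_1 = -0.400000 - (-1.104000)/9.680000 = -0.285950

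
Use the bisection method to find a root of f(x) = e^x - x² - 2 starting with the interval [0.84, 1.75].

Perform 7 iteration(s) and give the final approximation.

f(x) = e^x - x² - 2
Initial interval: [0.84, 1.75]

Iteration 1:
  c_1 = (0.840000 + 1.750000)/2 = 1.295000
  f(c_1) = f(1.295000) = -0.026029
  f(a) × f(c) ≥ 0, new interval: [1.295000, 1.750000]
Iteration 2:
  c_2 = (1.295000 + 1.750000)/2 = 1.522500
  f(c_2) = f(1.522500) = 0.265664
  f(a) × f(c) < 0, new interval: [1.295000, 1.522500]
Iteration 3:
  c_3 = (1.295000 + 1.522500)/2 = 1.408750
  f(c_3) = f(1.408750) = 0.106262
  f(a) × f(c) < 0, new interval: [1.295000, 1.408750]
Iteration 4:
  c_4 = (1.295000 + 1.408750)/2 = 1.351875
  f(c_4) = f(1.351875) = 0.037099
  f(a) × f(c) < 0, new interval: [1.295000, 1.351875]
Iteration 5:
  c_5 = (1.295000 + 1.351875)/2 = 1.323437
  f(c_5) = f(1.323437) = 0.004825
  f(a) × f(c) < 0, new interval: [1.295000, 1.323437]
Iteration 6:
  c_6 = (1.295000 + 1.323437)/2 = 1.309219
  f(c_6) = f(1.309219) = -0.010774
  f(a) × f(c) ≥ 0, new interval: [1.309219, 1.323437]
Iteration 7:
  c_7 = (1.309219 + 1.323437)/2 = 1.316328
  f(c_7) = f(1.316328) = -0.003019
  f(a) × f(c) ≥ 0, new interval: [1.316328, 1.323437]

After 7 iteration(s), the approximation is c_7 = 1.316328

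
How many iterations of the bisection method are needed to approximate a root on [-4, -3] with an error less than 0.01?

We need (b-a)/2^n ≤ 0.01
(-3 - (-4))/2^n ≤ 0.01
1/2^n ≤ 0.01
2^n ≥ 100
n ≥ log₂(100) = 6.64
n ≥ 7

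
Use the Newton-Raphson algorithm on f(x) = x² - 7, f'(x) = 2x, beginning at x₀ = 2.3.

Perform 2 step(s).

f(x) = x² - 7
f'(x) = 2x
x₀ = 2.3

Newton-Raphson formula: x_{n+1} = x_n - f(x_n)/f'(x_n)

Iteration 1:
  f(2.300000) = -1.710000
  f'(2.300000) = 4.600000
  x_1 = 2.300000 - (-1.710000)/4.600000 = 2.671739
Iteration 2:
  f(2.671739) = 0.138190
  f'(2.671739) = 5.343478
  x_2 = 2.671739 - 0.138190/5.343478 = 2.645878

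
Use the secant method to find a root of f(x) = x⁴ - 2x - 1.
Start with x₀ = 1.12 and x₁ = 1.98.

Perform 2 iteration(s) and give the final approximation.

f(x) = x⁴ - 2x - 1
x₀ = 1.12, x₁ = 1.98

Secant formula: x_{n+1} = x_n - f(x_n)(x_n - x_{n-1})/(f(x_n) - f(x_{n-1}))

Iteration 1:
  f(1.120000) = -1.666481
  f(1.980000) = 10.409536
  x_2 = 1.980000 - 10.409536×(1.980000 - 1.120000)/(10.409536 - (-1.666481))
       = 1.238679
Iteration 2:
  f(1.980000) = 10.409536
  f(1.238679) = -1.123201
  x_3 = 1.238679 - (-1.123201)×(1.238679 - 1.980000)/(-1.123201 - 10.409536)
       = 1.310878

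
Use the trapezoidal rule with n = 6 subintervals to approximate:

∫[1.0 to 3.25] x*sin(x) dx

f(x) = x*sin(x)
a = 1.0, b = 3.25, n = 6
h = (b - a)/n = 0.375000

Trapezoidal rule: (h/2)[f(x₀) + 2f(x₁) + 2f(x₂) + ... + f(xₙ)]

x_0 = 1.0000, f(x_0) = 0.841471, coefficient = 1
x_1 = 1.3750, f(x_1) = 1.348728, coefficient = 2
x_2 = 1.7500, f(x_2) = 1.721975, coefficient = 2
x_3 = 2.1250, f(x_3) = 1.806930, coefficient = 2
x_4 = 2.5000, f(x_4) = 1.496180, coefficient = 2
x_5 = 2.8750, f(x_5) = 0.757407, coefficient = 2
x_6 = 3.2500, f(x_6) = -0.351634, coefficient = 1

I ≈ (0.375000/2) × 14.752278 = 2.766052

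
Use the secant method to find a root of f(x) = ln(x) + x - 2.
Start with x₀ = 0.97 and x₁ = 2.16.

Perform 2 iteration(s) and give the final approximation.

f(x) = ln(x) + x - 2
x₀ = 0.97, x₁ = 2.16

Secant formula: x_{n+1} = x_n - f(x_n)(x_n - x_{n-1})/(f(x_n) - f(x_{n-1}))

Iteration 1:
  f(0.970000) = -1.060459
  f(2.160000) = 0.930108
  x_2 = 2.160000 - 0.930108×(2.160000 - 0.970000)/(0.930108 - (-1.060459))
       = 1.603963
Iteration 2:
  f(2.160000) = 0.930108
  f(1.603963) = 0.076441
  x_3 = 1.603963 - 0.076441×(1.603963 - 2.160000)/(0.076441 - 0.930108)
       = 1.554173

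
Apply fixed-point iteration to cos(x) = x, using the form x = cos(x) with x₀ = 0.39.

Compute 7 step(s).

Equation: cos(x) = x
Fixed-point form: x = cos(x)
x₀ = 0.39

x_1 = g(0.390000) = 0.924909
x_2 = g(0.924909) = 0.601907
x_3 = g(0.601907) = 0.824257
x_4 = g(0.824257) = 0.679102
x_5 = g(0.679102) = 0.778137
x_6 = g(0.778137) = 0.712223
x_7 = g(0.712223) = 0.756911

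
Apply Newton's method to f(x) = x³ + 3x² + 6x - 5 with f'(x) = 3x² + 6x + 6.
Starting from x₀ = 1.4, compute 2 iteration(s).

f(x) = x³ + 3x² + 6x - 5
f'(x) = 3x² + 6x + 6
x₀ = 1.4

Newton-Raphson formula: x_{n+1} = x_n - f(x_n)/f'(x_n)

Iteration 1:
  f(1.400000) = 12.024000
  f'(1.400000) = 20.280000
  x_1 = 1.400000 - 12.024000/20.280000 = 0.807101
Iteration 2:
  f(0.807101) = 2.322592
  f'(0.807101) = 12.796838
  x_2 = 0.807101 - 2.322592/12.796838 = 0.625603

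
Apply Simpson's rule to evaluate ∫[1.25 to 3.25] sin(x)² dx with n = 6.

f(x) = sin(x)²
a = 1.25, b = 3.25, n = 6
h = (b - a)/n = 0.333333

Simpson's rule: (h/3)[f(x₀) + 4f(x₁) + 2f(x₂) + ... + f(xₙ)]

x_0 = 1.2500, f(x_0) = 0.900572, coefficient = 1
x_1 = 1.5833, f(x_1) = 0.999843, coefficient = 4
x_2 = 1.9167, f(x_2) = 0.885068, coefficient = 2
x_3 = 2.2500, f(x_3) = 0.605398, coefficient = 4
x_4 = 2.5833, f(x_4) = 0.280593, coefficient = 2
x_5 = 2.9167, f(x_5) = 0.049744, coefficient = 4
x_6 = 3.2500, f(x_6) = 0.011706, coefficient = 1

I ≈ (0.333333/3) × 9.863541 = 1.095949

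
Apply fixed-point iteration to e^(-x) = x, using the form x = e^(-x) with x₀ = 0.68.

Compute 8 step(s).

Equation: e^(-x) = x
Fixed-point form: x = e^(-x)
x₀ = 0.68

x_1 = g(0.680000) = 0.506617
x_2 = g(0.506617) = 0.602531
x_3 = g(0.602531) = 0.547425
x_4 = g(0.547425) = 0.578438
x_5 = g(0.578438) = 0.560774
x_6 = g(0.560774) = 0.570767
x_7 = g(0.570767) = 0.565092
x_8 = g(0.565092) = 0.568308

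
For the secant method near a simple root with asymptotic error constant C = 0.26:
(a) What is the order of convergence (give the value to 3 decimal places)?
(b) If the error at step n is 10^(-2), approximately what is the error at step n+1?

(a) Secant method has superlinear convergence with order φ = (1+√5)/2 ≈ 1.618.
    This means |e_{n+1}| ≈ C|e_n|^1.618.

(b) With |e_n| = 10^(-2) and C = 0.26:
    |e_{n+1}| ≈ 0.26 × (10^(-2))^1.618 = 0.26 × 10^(-3.24)

(a) ≈ 1.618 (golden ratio); (b) |e_{n+1}| ≈ 1.510e-04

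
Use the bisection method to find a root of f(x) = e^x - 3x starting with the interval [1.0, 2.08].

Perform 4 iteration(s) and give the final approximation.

f(x) = e^x - 3x
Initial interval: [1.0, 2.08]

Iteration 1:
  c_1 = (1.000000 + 2.080000)/2 = 1.540000
  f(c_1) = f(1.540000) = 0.044590
  f(a) × f(c) < 0, new interval: [1.000000, 1.540000]
Iteration 2:
  c_2 = (1.000000 + 1.540000)/2 = 1.270000
  f(c_2) = f(1.270000) = -0.249147
  f(a) × f(c) ≥ 0, new interval: [1.270000, 1.540000]
Iteration 3:
  c_3 = (1.270000 + 1.540000)/2 = 1.405000
  f(c_3) = f(1.405000) = -0.139473
  f(a) × f(c) ≥ 0, new interval: [1.405000, 1.540000]
Iteration 4:
  c_4 = (1.405000 + 1.540000)/2 = 1.472500
  f(c_4) = f(1.472500) = -0.057378
  f(a) × f(c) ≥ 0, new interval: [1.472500, 1.540000]

After 4 iteration(s), the approximation is c_4 = 1.472500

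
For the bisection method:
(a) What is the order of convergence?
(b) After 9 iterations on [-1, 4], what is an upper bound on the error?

(a) Bisection has linear (order 1) convergence; the error is halved each step.

(b) Error bound = (b-a)/2^n = (4 - (-1))/2^{9}
    = 5/2^{9}

(a) 1 (linear); (b) error ≤ 9.77e-03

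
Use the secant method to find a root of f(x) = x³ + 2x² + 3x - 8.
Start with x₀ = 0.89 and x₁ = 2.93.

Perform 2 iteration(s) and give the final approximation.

f(x) = x³ + 2x² + 3x - 8
x₀ = 0.89, x₁ = 2.93

Secant formula: x_{n+1} = x_n - f(x_n)(x_n - x_{n-1})/(f(x_n) - f(x_{n-1}))

Iteration 1:
  f(0.890000) = -3.040831
  f(2.930000) = 43.113557
  x_2 = 2.930000 - 43.113557×(2.930000 - 0.890000)/(43.113557 - (-3.040831))
       = 1.024403
Iteration 2:
  f(2.930000) = 43.113557
  f(1.024403) = -1.752976
  x_3 = 1.024403 - (-1.752976)×(1.024403 - 2.930000)/(-1.752976 - 43.113557)
       = 1.098857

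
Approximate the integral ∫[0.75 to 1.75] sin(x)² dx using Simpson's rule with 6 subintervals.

f(x) = sin(x)²
a = 0.75, b = 1.75, n = 6
h = (b - a)/n = 0.166667

Simpson's rule: (h/3)[f(x₀) + 4f(x₁) + 2f(x₂) + ... + f(xₙ)]

x_0 = 0.7500, f(x_0) = 0.464631, coefficient = 1
x_1 = 0.9167, f(x_1) = 0.629766, coefficient = 4
x_2 = 1.0833, f(x_2) = 0.780615, coefficient = 2
x_3 = 1.2500, f(x_3) = 0.900572, coefficient = 4
x_4 = 1.4167, f(x_4) = 0.976432, coefficient = 2
x_5 = 1.5833, f(x_5) = 0.999843, coefficient = 4
x_6 = 1.7500, f(x_6) = 0.968228, coefficient = 1

I ≈ (0.166667/3) × 15.067674 = 0.837093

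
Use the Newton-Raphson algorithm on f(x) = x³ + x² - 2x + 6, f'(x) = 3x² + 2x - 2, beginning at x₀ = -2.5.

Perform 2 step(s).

f(x) = x³ + x² - 2x + 6
f'(x) = 3x² + 2x - 2
x₀ = -2.5

Newton-Raphson formula: x_{n+1} = x_n - f(x_n)/f'(x_n)

Iteration 1:
  f(-2.500000) = 1.625000
  f'(-2.500000) = 11.750000
  x_1 = -2.500000 - 1.625000/11.750000 = -2.638298
Iteration 2:
  f(-2.638298) = -0.126966
  f'(-2.638298) = 13.605251
  x_2 = -2.638298 - (-0.126966)/13.605251 = -2.628966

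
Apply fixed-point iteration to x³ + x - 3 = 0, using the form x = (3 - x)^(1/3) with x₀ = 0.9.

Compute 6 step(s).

Equation: x³ + x - 3 = 0
Fixed-point form: x = (3 - x)^(1/3)
x₀ = 0.9

x_1 = g(0.900000) = 1.280579
x_2 = g(1.280579) = 1.198011
x_3 = g(1.198011) = 1.216888
x_4 = g(1.216888) = 1.212624
x_5 = g(1.212624) = 1.213590
x_6 = g(1.213590) = 1.213371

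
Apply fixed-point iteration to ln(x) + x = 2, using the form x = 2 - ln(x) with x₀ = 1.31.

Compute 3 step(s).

Equation: ln(x) + x = 2
Fixed-point form: x = 2 - ln(x)
x₀ = 1.31

x_1 = g(1.310000) = 1.729973
x_2 = g(1.729973) = 1.451894
x_3 = g(1.451894) = 1.627131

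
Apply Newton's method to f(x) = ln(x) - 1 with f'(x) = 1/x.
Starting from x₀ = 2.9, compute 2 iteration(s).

f(x) = ln(x) - 1
f'(x) = 1/x
x₀ = 2.9

Newton-Raphson formula: x_{n+1} = x_n - f(x_n)/f'(x_n)

Iteration 1:
  f(2.900000) = 0.064711
  f'(2.900000) = 0.344828
  x_1 = 2.900000 - 0.064711/0.344828 = 2.712339
Iteration 2:
  f(2.712339) = -0.002189
  f'(2.712339) = 0.368685
  x_2 = 2.712339 - (-0.002189)/0.368685 = 2.718275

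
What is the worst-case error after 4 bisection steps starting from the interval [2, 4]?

Bisection error bound: |error| ≤ (b-a)/2^n
|error| ≤ (4 - 2)/2^4 = 2/2^4
|error| ≤ 0.1250000000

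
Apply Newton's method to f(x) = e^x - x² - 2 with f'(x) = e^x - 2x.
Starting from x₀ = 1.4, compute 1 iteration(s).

f(x) = e^x - x² - 2
f'(x) = e^x - 2x
x₀ = 1.4

Newton-Raphson formula: x_{n+1} = x_n - f(x_n)/f'(x_n)

Iteration 1:
  f(1.400000) = 0.095200
  f'(1.400000) = 1.255200
  x_1 = 1.400000 - 0.095200/1.255200 = 1.324156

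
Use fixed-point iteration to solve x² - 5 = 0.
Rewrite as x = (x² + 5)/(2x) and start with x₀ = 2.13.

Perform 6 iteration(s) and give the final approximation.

Equation: x² - 5 = 0
Fixed-point form: x = (x² + 5)/(2x)
x₀ = 2.13

x_1 = g(2.130000) = 2.238709
x_2 = g(2.238709) = 2.236070
x_3 = g(2.236070) = 2.236068
x_4 = g(2.236068) = 2.236068
x_5 = g(2.236068) = 2.236068
x_6 = g(2.236068) = 2.236068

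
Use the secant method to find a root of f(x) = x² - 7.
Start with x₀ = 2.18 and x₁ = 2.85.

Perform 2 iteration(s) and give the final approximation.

f(x) = x² - 7
x₀ = 2.18, x₁ = 2.85

Secant formula: x_{n+1} = x_n - f(x_n)(x_n - x_{n-1})/(f(x_n) - f(x_{n-1}))

Iteration 1:
  f(2.180000) = -2.247600
  f(2.850000) = 1.122500
  x_2 = 2.850000 - 1.122500×(2.850000 - 2.180000)/(1.122500 - (-2.247600))
       = 2.626839
Iteration 2:
  f(2.850000) = 1.122500
  f(2.626839) = -0.099717
  x_3 = 2.626839 - (-0.099717)×(2.626839 - 2.850000)/(-0.099717 - 1.122500)
       = 2.645046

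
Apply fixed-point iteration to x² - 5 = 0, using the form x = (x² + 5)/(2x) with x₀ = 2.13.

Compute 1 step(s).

Equation: x² - 5 = 0
Fixed-point form: x = (x² + 5)/(2x)
x₀ = 2.13

x_1 = g(2.130000) = 2.238709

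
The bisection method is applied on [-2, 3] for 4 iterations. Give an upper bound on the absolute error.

Bisection error bound: |error| ≤ (b-a)/2^n
|error| ≤ (3 - (-2))/2^4 = 5/2^4
|error| ≤ 0.3125000000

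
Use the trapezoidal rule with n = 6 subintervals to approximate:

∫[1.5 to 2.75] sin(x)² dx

f(x) = sin(x)²
a = 1.5, b = 2.75, n = 6
h = (b - a)/n = 0.208333

Trapezoidal rule: (h/2)[f(x₀) + 2f(x₁) + 2f(x₂) + ... + f(xₙ)]

x_0 = 1.5000, f(x_0) = 0.994996, coefficient = 1
x_1 = 1.7083, f(x_1) = 0.981203, coefficient = 2
x_2 = 1.9167, f(x_2) = 0.885068, coefficient = 2
x_3 = 2.1250, f(x_3) = 0.723044, coefficient = 2
x_4 = 2.3333, f(x_4) = 0.522853, coefficient = 2
x_5 = 2.5417, f(x_5) = 0.318752, coefficient = 2
x_6 = 2.7500, f(x_6) = 0.145665, coefficient = 1

I ≈ (0.208333/2) × 8.002501 = 0.833594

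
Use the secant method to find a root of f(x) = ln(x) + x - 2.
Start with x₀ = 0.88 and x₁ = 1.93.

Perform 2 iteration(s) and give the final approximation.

f(x) = ln(x) + x - 2
x₀ = 0.88, x₁ = 1.93

Secant formula: x_{n+1} = x_n - f(x_n)(x_n - x_{n-1})/(f(x_n) - f(x_{n-1}))

Iteration 1:
  f(0.880000) = -1.247833
  f(1.930000) = 0.587520
  x_2 = 1.930000 - 0.587520×(1.930000 - 0.880000)/(0.587520 - (-1.247833))
       = 1.593882
Iteration 2:
  f(1.930000) = 0.587520
  f(1.593882) = 0.060054
  x_3 = 1.593882 - 0.060054×(1.593882 - 1.930000)/(0.060054 - 0.587520)
       = 1.555613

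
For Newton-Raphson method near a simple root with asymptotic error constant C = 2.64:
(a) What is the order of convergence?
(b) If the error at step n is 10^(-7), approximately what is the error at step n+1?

(a) Newton-Raphson has quadratic (order 2) convergence near simple roots.
    This means |e_{n+1}| ≈ C|e_n|².

(b) With |e_n| = 10^(-7) and C = 2.64:
    |e_{n+1}| ≈ 2.64 × (10^(-7))² = 2.64 × 10^(-14)

(a) 2 (quadratic); (b) |e_{n+1}| ≈ 2.640e-14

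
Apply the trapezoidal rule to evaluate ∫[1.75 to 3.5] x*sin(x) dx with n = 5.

f(x) = x*sin(x)
a = 1.75, b = 3.5, n = 5
h = (b - a)/n = 0.350000

Trapezoidal rule: (h/2)[f(x₀) + 2f(x₁) + 2f(x₂) + ... + f(xₙ)]

x_0 = 1.7500, f(x_0) = 1.721975, coefficient = 1
x_1 = 2.1000, f(x_1) = 1.812740, coefficient = 2
x_2 = 2.4500, f(x_2) = 1.562524, coefficient = 2
x_3 = 2.8000, f(x_3) = 0.937967, coefficient = 2
x_4 = 3.1500, f(x_4) = -0.026483, coefficient = 2
x_5 = 3.5000, f(x_5) = -1.227741, coefficient = 1

I ≈ (0.350000/2) × 9.067728 = 1.586852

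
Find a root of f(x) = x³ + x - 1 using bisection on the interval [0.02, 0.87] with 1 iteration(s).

f(x) = x³ + x - 1
Initial interval: [0.02, 0.87]

Iteration 1:
  c_1 = (0.020000 + 0.870000)/2 = 0.445000
  f(c_1) = f(0.445000) = -0.466879
  f(a) × f(c) ≥ 0, new interval: [0.445000, 0.870000]

After 1 iteration(s), the approximation is c_1 = 0.445000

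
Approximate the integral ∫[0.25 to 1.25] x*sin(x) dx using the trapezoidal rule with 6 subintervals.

f(x) = x*sin(x)
a = 0.25, b = 1.25, n = 6
h = (b - a)/n = 0.166667

Trapezoidal rule: (h/2)[f(x₀) + 2f(x₁) + 2f(x₂) + ... + f(xₙ)]

x_0 = 0.2500, f(x_0) = 0.061851, coefficient = 1
x_1 = 0.4167, f(x_1) = 0.168631, coefficient = 2
x_2 = 0.5833, f(x_2) = 0.321305, coefficient = 2
x_3 = 0.7500, f(x_3) = 0.511229, coefficient = 2
x_4 = 0.9167, f(x_4) = 0.727446, coefficient = 2
x_5 = 1.0833, f(x_5) = 0.957151, coefficient = 2
x_6 = 1.2500, f(x_6) = 1.186231, coefficient = 1

I ≈ (0.166667/2) × 6.619607 = 0.551634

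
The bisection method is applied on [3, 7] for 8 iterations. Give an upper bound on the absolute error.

Bisection error bound: |error| ≤ (b-a)/2^n
|error| ≤ (7 - 3)/2^8 = 4/2^8
|error| ≤ 0.0156250000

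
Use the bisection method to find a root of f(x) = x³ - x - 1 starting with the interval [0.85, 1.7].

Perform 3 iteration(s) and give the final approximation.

f(x) = x³ - x - 1
Initial interval: [0.85, 1.7]

Iteration 1:
  c_1 = (0.850000 + 1.700000)/2 = 1.275000
  f(c_1) = f(1.275000) = -0.202328
  f(a) × f(c) ≥ 0, new interval: [1.275000, 1.700000]
Iteration 2:
  c_2 = (1.275000 + 1.700000)/2 = 1.487500
  f(c_2) = f(1.487500) = 0.803826
  f(a) × f(c) < 0, new interval: [1.275000, 1.487500]
Iteration 3:
  c_3 = (1.275000 + 1.487500)/2 = 1.381250
  f(c_3) = f(1.381250) = 0.253970
  f(a) × f(c) < 0, new interval: [1.275000, 1.381250]

After 3 iteration(s), the approximation is c_3 = 1.381250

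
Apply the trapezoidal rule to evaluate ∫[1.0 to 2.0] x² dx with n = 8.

f(x) = x²
a = 1.0, b = 2.0, n = 8
h = (b - a)/n = 0.125000

Trapezoidal rule: (h/2)[f(x₀) + 2f(x₁) + 2f(x₂) + ... + f(xₙ)]

x_0 = 1.0000, f(x_0) = 1.000000, coefficient = 1
x_1 = 1.1250, f(x_1) = 1.265625, coefficient = 2
x_2 = 1.2500, f(x_2) = 1.562500, coefficient = 2
x_3 = 1.3750, f(x_3) = 1.890625, coefficient = 2
x_4 = 1.5000, f(x_4) = 2.250000, coefficient = 2
x_5 = 1.6250, f(x_5) = 2.640625, coefficient = 2
x_6 = 1.7500, f(x_6) = 3.062500, coefficient = 2
x_7 = 1.8750, f(x_7) = 3.515625, coefficient = 2
x_8 = 2.0000, f(x_8) = 4.000000, coefficient = 1

I ≈ (0.125000/2) × 37.375000 = 2.335938
Exact value: 2.333333
Error: 0.002604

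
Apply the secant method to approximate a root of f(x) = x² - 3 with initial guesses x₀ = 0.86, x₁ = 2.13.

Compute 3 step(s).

f(x) = x² - 3
x₀ = 0.86, x₁ = 2.13

Secant formula: x_{n+1} = x_n - f(x_n)(x_n - x_{n-1})/(f(x_n) - f(x_{n-1}))

Iteration 1:
  f(0.860000) = -2.260400
  f(2.130000) = 1.536900
  x_2 = 2.130000 - 1.536900×(2.130000 - 0.860000)/(1.536900 - (-2.260400))
       = 1.615987
Iteration 2:
  f(2.130000) = 1.536900
  f(1.615987) = -0.388587
  x_3 = 1.615987 - (-0.388587)×(1.615987 - 2.130000)/(-0.388587 - 1.536900)
       = 1.719721
Iteration 3:
  f(1.615987) = -0.388587
  f(1.719721) = -0.042560
  x_4 = 1.719721 - (-0.042560)×(1.719721 - 1.615987)/(-0.042560 - (-0.388587))
       = 1.732480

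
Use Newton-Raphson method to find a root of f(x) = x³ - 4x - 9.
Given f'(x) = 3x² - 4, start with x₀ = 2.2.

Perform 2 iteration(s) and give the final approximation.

f(x) = x³ - 4x - 9
f'(x) = 3x² - 4
x₀ = 2.2

Newton-Raphson formula: x_{n+1} = x_n - f(x_n)/f'(x_n)

Iteration 1:
  f(2.200000) = -7.152000
  f'(2.200000) = 10.520000
  x_1 = 2.200000 - (-7.152000)/10.520000 = 2.879848
Iteration 2:
  f(2.879848) = 3.364696
  f'(2.879848) = 20.880572
  x_2 = 2.879848 - 3.364696/20.880572 = 2.718708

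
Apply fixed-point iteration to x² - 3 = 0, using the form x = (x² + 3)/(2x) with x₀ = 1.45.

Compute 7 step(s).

Equation: x² - 3 = 0
Fixed-point form: x = (x² + 3)/(2x)
x₀ = 1.45

x_1 = g(1.450000) = 1.759483
x_2 = g(1.759483) = 1.732265
x_3 = g(1.732265) = 1.732051
x_4 = g(1.732051) = 1.732051
x_5 = g(1.732051) = 1.732051
x_6 = g(1.732051) = 1.732051
x_7 = g(1.732051) = 1.732051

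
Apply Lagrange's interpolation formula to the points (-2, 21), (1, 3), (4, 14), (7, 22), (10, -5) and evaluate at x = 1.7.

Lagrange interpolation formula:
P(x) = Σ yᵢ × Lᵢ(x)
where Lᵢ(x) = Π_{j≠i} (x - xⱼ)/(xᵢ - xⱼ)

L_0(1.7) = (1.7 - 1)/(-2 - 1) × (1.7 - 4)/(-2 - 4) × (1.7 - 7)/(-2 - 7) × (1.7 - 10)/(-2 - 10) = -0.036432
L_1(1.7) = (1.7 - (-2))/(1 - (-2)) × (1.7 - 4)/(1 - 4) × (1.7 - 7)/(1 - 7) × (1.7 - 10)/(1 - 10) = 0.770278
L_2(1.7) = (1.7 - (-2))/(4 - (-2)) × (1.7 - 1)/(4 - 1) × (1.7 - 7)/(4 - 7) × (1.7 - 10)/(4 - 10) = 0.351648
L_3(1.7) = (1.7 - (-2))/(7 - (-2)) × (1.7 - 1)/(7 - 1) × (1.7 - 4)/(7 - 4) × (1.7 - 10)/(7 - 10) = -0.101735
L_4(1.7) = (1.7 - (-2))/(10 - (-2)) × (1.7 - 1)/(10 - 1) × (1.7 - 4)/(10 - 4) × (1.7 - 7)/(10 - 7) = 0.016241

P(1.7) = 21×L_0(1.7) + 3×L_1(1.7) + 14×L_2(1.7) + 22×L_3(1.7) + (-5)×L_4(1.7)
P(1.7) = 4.149469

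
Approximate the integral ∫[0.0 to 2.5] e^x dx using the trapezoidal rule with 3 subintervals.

f(x) = e^x
a = 0.0, b = 2.5, n = 3
h = (b - a)/n = 0.833333

Trapezoidal rule: (h/2)[f(x₀) + 2f(x₁) + 2f(x₂) + ... + f(xₙ)]

x_0 = 0.0000, f(x_0) = 1.000000, coefficient = 1
x_1 = 0.8333, f(x_1) = 2.300976, coefficient = 2
x_2 = 1.6667, f(x_2) = 5.294490, coefficient = 2
x_3 = 2.5000, f(x_3) = 12.182494, coefficient = 1

I ≈ (0.833333/2) × 28.373426 = 11.822261
Exact value: 11.182494
Error: 0.639767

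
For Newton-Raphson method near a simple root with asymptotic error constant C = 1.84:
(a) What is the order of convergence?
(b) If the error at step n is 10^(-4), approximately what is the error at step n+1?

(a) Newton-Raphson has quadratic (order 2) convergence near simple roots.
    This means |e_{n+1}| ≈ C|e_n|².

(b) With |e_n| = 10^(-4) and C = 1.84:
    |e_{n+1}| ≈ 1.84 × (10^(-4))² = 1.84 × 10^(-8)

(a) 2 (quadratic); (b) |e_{n+1}| ≈ 1.840e-08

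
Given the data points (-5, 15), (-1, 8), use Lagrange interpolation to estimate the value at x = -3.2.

Lagrange interpolation formula:
P(x) = Σ yᵢ × Lᵢ(x)
where Lᵢ(x) = Π_{j≠i} (x - xⱼ)/(xᵢ - xⱼ)

L_0(-3.2) = (-3.2 - (-1))/(-5 - (-1)) = 0.550000
L_1(-3.2) = (-3.2 - (-5))/(-1 - (-5)) = 0.450000

P(-3.2) = 15×L_0(-3.2) + 8×L_1(-3.2)
P(-3.2) = 11.850000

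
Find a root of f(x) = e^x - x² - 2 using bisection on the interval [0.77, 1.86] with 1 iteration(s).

f(x) = e^x - x² - 2
Initial interval: [0.77, 1.86]

Iteration 1:
  c_1 = (0.770000 + 1.860000)/2 = 1.315000
  f(c_1) = f(1.315000) = -0.004474
  f(a) × f(c) ≥ 0, new interval: [1.315000, 1.860000]

After 1 iteration(s), the approximation is c_1 = 1.315000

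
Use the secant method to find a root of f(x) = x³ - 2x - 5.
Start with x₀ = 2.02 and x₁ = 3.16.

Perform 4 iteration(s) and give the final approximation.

f(x) = x³ - 2x - 5
x₀ = 2.02, x₁ = 3.16

Secant formula: x_{n+1} = x_n - f(x_n)(x_n - x_{n-1})/(f(x_n) - f(x_{n-1}))

Iteration 1:
  f(2.020000) = -0.797592
  f(3.160000) = 20.234496
  x_2 = 3.160000 - 20.234496×(3.160000 - 2.020000)/(20.234496 - (-0.797592))
       = 2.063232
Iteration 2:
  f(3.160000) = 20.234496
  f(2.063232) = -0.343440
  x_3 = 2.063232 - (-0.343440)×(2.063232 - 3.160000)/(-0.343440 - 20.234496)
       = 2.081537
Iteration 3:
  f(2.063232) = -0.343440
  f(2.081537) = -0.144203
  x_4 = 2.081537 - (-0.144203)×(2.081537 - 2.063232)/(-0.144203 - (-0.343440))
       = 2.094785
Iteration 4:
  f(2.081537) = -0.144203
  f(2.094785) = 0.002608
  x_5 = 2.094785 - 0.002608×(2.094785 - 2.081537)/(0.002608 - (-0.144203))
       = 2.094550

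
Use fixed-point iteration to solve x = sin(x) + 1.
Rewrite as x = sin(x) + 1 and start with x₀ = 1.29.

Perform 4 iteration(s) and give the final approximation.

Equation: x = sin(x) + 1
Fixed-point form: x = sin(x) + 1
x₀ = 1.29

x_1 = g(1.290000) = 1.960835
x_2 = g(1.960835) = 1.924894
x_3 = g(1.924894) = 1.937960
x_4 = g(1.937960) = 1.933349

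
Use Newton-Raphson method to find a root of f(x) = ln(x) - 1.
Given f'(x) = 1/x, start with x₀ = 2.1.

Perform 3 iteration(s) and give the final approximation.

f(x) = ln(x) - 1
f'(x) = 1/x
x₀ = 2.1

Newton-Raphson formula: x_{n+1} = x_n - f(x_n)/f'(x_n)

Iteration 1:
  f(2.100000) = -0.258063
  f'(2.100000) = 0.476190
  x_1 = 2.100000 - (-0.258063)/0.476190 = 2.641932
Iteration 2:
  f(2.641932) = -0.028490
  f'(2.641932) = 0.378511
  x_2 = 2.641932 - (-0.028490)/0.378511 = 2.717199
Iteration 3:
  f(2.717199) = -0.000398
  f'(2.717199) = 0.368026
  x_3 = 2.717199 - (-0.000398)/0.368026 = 2.718282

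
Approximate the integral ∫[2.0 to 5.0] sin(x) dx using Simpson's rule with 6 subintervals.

f(x) = sin(x)
a = 2.0, b = 5.0, n = 6
h = (b - a)/n = 0.500000

Simpson's rule: (h/3)[f(x₀) + 4f(x₁) + 2f(x₂) + ... + f(xₙ)]

x_0 = 2.0000, f(x_0) = 0.909297, coefficient = 1
x_1 = 2.5000, f(x_1) = 0.598472, coefficient = 4
x_2 = 3.0000, f(x_2) = 0.141120, coefficient = 2
x_3 = 3.5000, f(x_3) = -0.350783, coefficient = 4
x_4 = 4.0000, f(x_4) = -0.756802, coefficient = 2
x_5 = 4.5000, f(x_5) = -0.977530, coefficient = 4
x_6 = 5.0000, f(x_6) = -0.958924, coefficient = 1

I ≈ (0.500000/3) × -4.200357 = -0.700059
Exact value: -0.699809
Error: 0.000250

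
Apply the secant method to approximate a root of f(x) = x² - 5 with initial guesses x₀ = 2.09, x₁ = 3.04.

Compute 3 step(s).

f(x) = x² - 5
x₀ = 2.09, x₁ = 3.04

Secant formula: x_{n+1} = x_n - f(x_n)(x_n - x_{n-1})/(f(x_n) - f(x_{n-1}))

Iteration 1:
  f(2.090000) = -0.631900
  f(3.040000) = 4.241600
  x_2 = 3.040000 - 4.241600×(3.040000 - 2.090000)/(4.241600 - (-0.631900))
       = 2.213177
Iteration 2:
  f(3.040000) = 4.241600
  f(2.213177) = -0.101846
  x_3 = 2.213177 - (-0.101846)×(2.213177 - 3.040000)/(-0.101846 - 4.241600)
       = 2.232565
Iteration 3:
  f(2.213177) = -0.101846
  f(2.232565) = -0.015654
  x_4 = 2.232565 - (-0.015654)×(2.232565 - 2.213177)/(-0.015654 - (-0.101846))
       = 2.236086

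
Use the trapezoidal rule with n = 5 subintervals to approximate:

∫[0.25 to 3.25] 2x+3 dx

f(x) = 2x+3
a = 0.25, b = 3.25, n = 5
h = (b - a)/n = 0.600000

Trapezoidal rule: (h/2)[f(x₀) + 2f(x₁) + 2f(x₂) + ... + f(xₙ)]

x_0 = 0.2500, f(x_0) = 3.500000, coefficient = 1
x_1 = 0.8500, f(x_1) = 4.700000, coefficient = 2
x_2 = 1.4500, f(x_2) = 5.900000, coefficient = 2
x_3 = 2.0500, f(x_3) = 7.100000, coefficient = 2
x_4 = 2.6500, f(x_4) = 8.300000, coefficient = 2
x_5 = 3.2500, f(x_5) = 9.500000, coefficient = 1

I ≈ (0.600000/2) × 65.000000 = 19.500000
Exact value: 19.500000
Error: 0.000000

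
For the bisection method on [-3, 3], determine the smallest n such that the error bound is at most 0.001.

We need (b-a)/2^n ≤ 0.001
(3 - (-3))/2^n ≤ 0.001
6/2^n ≤ 0.001
2^n ≥ 6000
n ≥ log₂(6000) = 12.55
n ≥ 13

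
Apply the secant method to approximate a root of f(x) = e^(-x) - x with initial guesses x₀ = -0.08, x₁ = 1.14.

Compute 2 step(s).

f(x) = e^(-x) - x
x₀ = -0.08, x₁ = 1.14

Secant formula: x_{n+1} = x_n - f(x_n)(x_n - x_{n-1})/(f(x_n) - f(x_{n-1}))

Iteration 1:
  f(-0.080000) = 1.163287
  f(1.140000) = -0.820181
  x_2 = 1.140000 - (-0.820181)×(1.140000 - (-0.080000))/(-0.820181 - 1.163287)
       = 0.635520
Iteration 2:
  f(1.140000) = -0.820181
  f(0.635520) = -0.105859
  x_3 = 0.635520 - (-0.105859)×(0.635520 - 1.140000)/(-0.105859 - (-0.820181))
       = 0.560758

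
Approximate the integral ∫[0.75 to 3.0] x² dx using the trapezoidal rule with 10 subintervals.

f(x) = x²
a = 0.75, b = 3.0, n = 10
h = (b - a)/n = 0.225000

Trapezoidal rule: (h/2)[f(x₀) + 2f(x₁) + 2f(x₂) + ... + f(xₙ)]

x_0 = 0.7500, f(x_0) = 0.562500, coefficient = 1
x_1 = 0.9750, f(x_1) = 0.950625, coefficient = 2
x_2 = 1.2000, f(x_2) = 1.440000, coefficient = 2
x_3 = 1.4250, f(x_3) = 2.030625, coefficient = 2
x_4 = 1.6500, f(x_4) = 2.722500, coefficient = 2
x_5 = 1.8750, f(x_5) = 3.515625, coefficient = 2
x_6 = 2.1000, f(x_6) = 4.410000, coefficient = 2
x_7 = 2.3250, f(x_7) = 5.405625, coefficient = 2
x_8 = 2.5500, f(x_8) = 6.502500, coefficient = 2
x_9 = 2.7750, f(x_9) = 7.700625, coefficient = 2
x_10 = 3.0000, f(x_10) = 9.000000, coefficient = 1

I ≈ (0.225000/2) × 78.918750 = 8.878359
Exact value: 8.859375
Error: 0.018984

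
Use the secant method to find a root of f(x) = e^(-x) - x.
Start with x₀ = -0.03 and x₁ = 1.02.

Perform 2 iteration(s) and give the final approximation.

f(x) = e^(-x) - x
x₀ = -0.03, x₁ = 1.02

Secant formula: x_{n+1} = x_n - f(x_n)(x_n - x_{n-1})/(f(x_n) - f(x_{n-1}))

Iteration 1:
  f(-0.030000) = 1.060455
  f(1.020000) = -0.659405
  x_2 = 1.020000 - (-0.659405)×(1.020000 - (-0.030000))/(-0.659405 - 1.060455)
       = 0.617423
Iteration 2:
  f(1.020000) = -0.659405
  f(0.617423) = -0.078091
  x_3 = 0.617423 - (-0.078091)×(0.617423 - 1.020000)/(-0.078091 - (-0.659405))
       = 0.563343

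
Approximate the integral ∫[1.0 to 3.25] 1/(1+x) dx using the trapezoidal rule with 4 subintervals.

f(x) = 1/(1+x)
a = 1.0, b = 3.25, n = 4
h = (b - a)/n = 0.562500

Trapezoidal rule: (h/2)[f(x₀) + 2f(x₁) + 2f(x₂) + ... + f(xₙ)]

x_0 = 1.0000, f(x_0) = 0.500000, coefficient = 1
x_1 = 1.5625, f(x_1) = 0.390244, coefficient = 2
x_2 = 2.1250, f(x_2) = 0.320000, coefficient = 2
x_3 = 2.6875, f(x_3) = 0.271186, coefficient = 2
x_4 = 3.2500, f(x_4) = 0.235294, coefficient = 1

I ≈ (0.562500/2) × 2.698155 = 0.758856
Exact value: 0.753772
Error: 0.005084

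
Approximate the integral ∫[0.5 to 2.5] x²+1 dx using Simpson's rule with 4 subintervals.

f(x) = x²+1
a = 0.5, b = 2.5, n = 4
h = (b - a)/n = 0.500000

Simpson's rule: (h/3)[f(x₀) + 4f(x₁) + 2f(x₂) + ... + f(xₙ)]

x_0 = 0.5000, f(x_0) = 1.250000, coefficient = 1
x_1 = 1.0000, f(x_1) = 2.000000, coefficient = 4
x_2 = 1.5000, f(x_2) = 3.250000, coefficient = 2
x_3 = 2.0000, f(x_3) = 5.000000, coefficient = 4
x_4 = 2.5000, f(x_4) = 7.250000, coefficient = 1

I ≈ (0.500000/3) × 43.000000 = 7.166667
Exact value: 7.166667
Error: 0.000000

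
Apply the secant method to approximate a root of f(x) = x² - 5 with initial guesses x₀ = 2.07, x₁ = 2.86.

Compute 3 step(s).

f(x) = x² - 5
x₀ = 2.07, x₁ = 2.86

Secant formula: x_{n+1} = x_n - f(x_n)(x_n - x_{n-1})/(f(x_n) - f(x_{n-1}))

Iteration 1:
  f(2.070000) = -0.715100
  f(2.860000) = 3.179600
  x_2 = 2.860000 - 3.179600×(2.860000 - 2.070000)/(3.179600 - (-0.715100))
       = 2.215051
Iteration 2:
  f(2.860000) = 3.179600
  f(2.215051) = -0.093550
  x_3 = 2.215051 - (-0.093550)×(2.215051 - 2.860000)/(-0.093550 - 3.179600)
       = 2.233484
Iteration 3:
  f(2.215051) = -0.093550
  f(2.233484) = -0.011549
  x_4 = 2.233484 - (-0.011549)×(2.233484 - 2.215051)/(-0.011549 - (-0.093550))
       = 2.236080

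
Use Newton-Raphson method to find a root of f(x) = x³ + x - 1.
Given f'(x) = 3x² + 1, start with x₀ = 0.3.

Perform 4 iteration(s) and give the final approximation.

f(x) = x³ + x - 1
f'(x) = 3x² + 1
x₀ = 0.3

Newton-Raphson formula: x_{n+1} = x_n - f(x_n)/f'(x_n)

Iteration 1:
  f(0.300000) = -0.673000
  f'(0.300000) = 1.270000
  x_1 = 0.300000 - (-0.673000)/1.270000 = 0.829921
Iteration 2:
  f(0.829921) = 0.401546
  f'(0.829921) = 3.066308
  x_2 = 0.829921 - 0.401546/3.066308 = 0.698967
Iteration 3:
  f(0.698967) = 0.040451
  f'(0.698967) = 2.465665
  x_3 = 0.698967 - 0.040451/2.465665 = 0.682561
Iteration 4:
  f(0.682561) = 0.000560
  f'(0.682561) = 2.397670
  x_4 = 0.682561 - 0.000560/2.397670 = 0.682328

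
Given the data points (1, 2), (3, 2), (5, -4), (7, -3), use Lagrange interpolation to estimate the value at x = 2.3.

Lagrange interpolation formula:
P(x) = Σ yᵢ × Lᵢ(x)
where Lᵢ(x) = Π_{j≠i} (x - xⱼ)/(xᵢ - xⱼ)

L_0(2.3) = (2.3 - 3)/(1 - 3) × (2.3 - 5)/(1 - 5) × (2.3 - 7)/(1 - 7) = 0.185063
L_1(2.3) = (2.3 - 1)/(3 - 1) × (2.3 - 5)/(3 - 5) × (2.3 - 7)/(3 - 7) = 1.031062
L_2(2.3) = (2.3 - 1)/(5 - 1) × (2.3 - 3)/(5 - 3) × (2.3 - 7)/(5 - 7) = -0.267313
L_3(2.3) = (2.3 - 1)/(7 - 1) × (2.3 - 3)/(7 - 3) × (2.3 - 5)/(7 - 5) = 0.051188

P(2.3) = 2×L_0(2.3) + 2×L_1(2.3) + (-4)×L_2(2.3) + (-3)×L_3(2.3)
P(2.3) = 3.347938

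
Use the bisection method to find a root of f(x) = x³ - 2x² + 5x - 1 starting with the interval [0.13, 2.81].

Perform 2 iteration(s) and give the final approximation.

f(x) = x³ - 2x² + 5x - 1
Initial interval: [0.13, 2.81]

Iteration 1:
  c_1 = (0.130000 + 2.810000)/2 = 1.470000
  f(c_1) = f(1.470000) = 5.204723
  f(a) × f(c) < 0, new interval: [0.130000, 1.470000]
Iteration 2:
  c_2 = (0.130000 + 1.470000)/2 = 0.800000
  f(c_2) = f(0.800000) = 2.232000
  f(a) × f(c) < 0, new interval: [0.130000, 0.800000]

After 2 iteration(s), the approximation is c_2 = 0.800000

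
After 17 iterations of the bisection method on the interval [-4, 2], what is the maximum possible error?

Bisection error bound: |error| ≤ (b-a)/2^n
|error| ≤ (2 - (-4))/2^17 = 6/2^17
|error| ≤ 0.0000457764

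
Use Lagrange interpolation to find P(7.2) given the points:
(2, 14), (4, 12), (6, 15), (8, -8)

Lagrange interpolation formula:
P(x) = Σ yᵢ × Lᵢ(x)
where Lᵢ(x) = Π_{j≠i} (x - xⱼ)/(xᵢ - xⱼ)

L_0(7.2) = (7.2 - 4)/(2 - 4) × (7.2 - 6)/(2 - 6) × (7.2 - 8)/(2 - 8) = 0.064000
L_1(7.2) = (7.2 - 2)/(4 - 2) × (7.2 - 6)/(4 - 6) × (7.2 - 8)/(4 - 8) = -0.312000
L_2(7.2) = (7.2 - 2)/(6 - 2) × (7.2 - 4)/(6 - 4) × (7.2 - 8)/(6 - 8) = 0.832000
L_3(7.2) = (7.2 - 2)/(8 - 2) × (7.2 - 4)/(8 - 4) × (7.2 - 6)/(8 - 6) = 0.416000

P(7.2) = 14×L_0(7.2) + 12×L_1(7.2) + 15×L_2(7.2) + (-8)×L_3(7.2)
P(7.2) = 6.304000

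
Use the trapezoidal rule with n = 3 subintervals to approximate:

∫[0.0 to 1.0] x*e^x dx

f(x) = x*e^x
a = 0.0, b = 1.0, n = 3
h = (b - a)/n = 0.333333

Trapezoidal rule: (h/2)[f(x₀) + 2f(x₁) + 2f(x₂) + ... + f(xₙ)]

x_0 = 0.0000, f(x_0) = 0.000000, coefficient = 1
x_1 = 0.3333, f(x_1) = 0.465204, coefficient = 2
x_2 = 0.6667, f(x_2) = 1.298489, coefficient = 2
x_3 = 1.0000, f(x_3) = 2.718282, coefficient = 1

I ≈ (0.333333/2) × 6.245669 = 1.040945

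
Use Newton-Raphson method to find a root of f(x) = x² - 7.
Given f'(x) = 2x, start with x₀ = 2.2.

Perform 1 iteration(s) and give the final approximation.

f(x) = x² - 7
f'(x) = 2x
x₀ = 2.2

Newton-Raphson formula: x_{n+1} = x_n - f(x_n)/f'(x_n)

Iteration 1:
  f(2.200000) = -2.160000
  f'(2.200000) = 4.400000
  x_1 = 2.200000 - (-2.160000)/4.400000 = 2.690909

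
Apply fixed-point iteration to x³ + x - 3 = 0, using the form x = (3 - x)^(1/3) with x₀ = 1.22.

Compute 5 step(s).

Equation: x³ + x - 3 = 0
Fixed-point form: x = (3 - x)^(1/3)
x₀ = 1.22

x_1 = g(1.220000) = 1.211918
x_2 = g(1.211918) = 1.213750
x_3 = g(1.213750) = 1.213335
x_4 = g(1.213335) = 1.213429
x_5 = g(1.213429) = 1.213408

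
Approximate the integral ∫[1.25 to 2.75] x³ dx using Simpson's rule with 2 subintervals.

f(x) = x³
a = 1.25, b = 2.75, n = 2
h = (b - a)/n = 0.750000

Simpson's rule: (h/3)[f(x₀) + 4f(x₁) + 2f(x₂) + ... + f(xₙ)]

x_0 = 1.2500, f(x_0) = 1.953125, coefficient = 1
x_1 = 2.0000, f(x_1) = 8.000000, coefficient = 4
x_2 = 2.7500, f(x_2) = 20.796875, coefficient = 1

I ≈ (0.750000/3) × 54.750000 = 13.687500
Exact value: 13.687500
Error: 0.000000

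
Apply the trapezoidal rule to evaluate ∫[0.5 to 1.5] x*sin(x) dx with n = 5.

f(x) = x*sin(x)
a = 0.5, b = 1.5, n = 5
h = (b - a)/n = 0.200000

Trapezoidal rule: (h/2)[f(x₀) + 2f(x₁) + 2f(x₂) + ... + f(xₙ)]

x_0 = 0.5000, f(x_0) = 0.239713, coefficient = 1
x_1 = 0.7000, f(x_1) = 0.450952, coefficient = 2
x_2 = 0.9000, f(x_2) = 0.704994, coefficient = 2
x_3 = 1.1000, f(x_3) = 0.980328, coefficient = 2
x_4 = 1.3000, f(x_4) = 1.252626, coefficient = 2
x_5 = 1.5000, f(x_5) = 1.496242, coefficient = 1

I ≈ (0.200000/2) × 8.513756 = 0.851376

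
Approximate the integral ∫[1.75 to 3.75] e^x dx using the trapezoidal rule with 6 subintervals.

f(x) = e^x
a = 1.75, b = 3.75, n = 6
h = (b - a)/n = 0.333333

Trapezoidal rule: (h/2)[f(x₀) + 2f(x₁) + 2f(x₂) + ... + f(xₙ)]

x_0 = 1.7500, f(x_0) = 5.754603, coefficient = 1
x_1 = 2.0833, f(x_1) = 8.031195, coefficient = 2
x_2 = 2.4167, f(x_2) = 11.208436, coefficient = 2
x_3 = 2.7500, f(x_3) = 15.642632, coefficient = 2
x_4 = 3.0833, f(x_4) = 21.831051, coefficient = 2
x_5 = 3.4167, f(x_5) = 30.467687, coefficient = 2
x_6 = 3.7500, f(x_6) = 42.521082, coefficient = 1

I ≈ (0.333333/2) × 222.637686 = 37.106281
Exact value: 36.766479
Error: 0.339802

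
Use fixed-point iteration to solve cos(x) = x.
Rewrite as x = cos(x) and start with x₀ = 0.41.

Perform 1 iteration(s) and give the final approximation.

Equation: cos(x) = x
Fixed-point form: x = cos(x)
x₀ = 0.41

x_1 = g(0.410000) = 0.917121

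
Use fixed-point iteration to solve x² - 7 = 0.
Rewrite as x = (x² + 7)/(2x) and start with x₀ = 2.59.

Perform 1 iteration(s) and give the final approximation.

Equation: x² - 7 = 0
Fixed-point form: x = (x² + 7)/(2x)
x₀ = 2.59

x_1 = g(2.590000) = 2.646351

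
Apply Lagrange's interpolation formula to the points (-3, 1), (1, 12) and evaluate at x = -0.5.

Lagrange interpolation formula:
P(x) = Σ yᵢ × Lᵢ(x)
where Lᵢ(x) = Π_{j≠i} (x - xⱼ)/(xᵢ - xⱼ)

L_0(-0.5) = (-0.5 - 1)/(-3 - 1) = 0.375000
L_1(-0.5) = (-0.5 - (-3))/(1 - (-3)) = 0.625000

P(-0.5) = 1×L_0(-0.5) + 12×L_1(-0.5)
P(-0.5) = 7.875000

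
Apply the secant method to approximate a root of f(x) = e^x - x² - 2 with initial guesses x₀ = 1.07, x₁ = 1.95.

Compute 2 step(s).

f(x) = e^x - x² - 2
x₀ = 1.07, x₁ = 1.95

Secant formula: x_{n+1} = x_n - f(x_n)(x_n - x_{n-1})/(f(x_n) - f(x_{n-1}))

Iteration 1:
  f(1.070000) = -0.229521
  f(1.950000) = 1.226188
  x_2 = 1.950000 - 1.226188×(1.950000 - 1.070000)/(1.226188 - (-0.229521))
       = 1.208749
Iteration 2:
  f(1.950000) = 1.226188
  f(1.208749) = -0.111782
  x_3 = 1.208749 - (-0.111782)×(1.208749 - 1.950000)/(-0.111782 - 1.226188)
       = 1.270678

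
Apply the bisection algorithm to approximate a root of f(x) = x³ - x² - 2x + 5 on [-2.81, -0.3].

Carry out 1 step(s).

f(x) = x³ - x² - 2x + 5
Initial interval: [-2.81, -0.3]

Iteration 1:
  c_1 = (-2.810000 + (-0.300000))/2 = -1.555000
  f(c_1) = f(-1.555000) = 1.931946
  f(a) × f(c) < 0, new interval: [-2.810000, -1.555000]

After 1 iteration(s), the approximation is c_1 = -1.555000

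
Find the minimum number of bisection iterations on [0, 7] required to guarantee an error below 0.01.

We need (b-a)/2^n ≤ 0.01
(7 - 0)/2^n ≤ 0.01
7/2^n ≤ 0.01
2^n ≥ 700
n ≥ log₂(700) = 9.45
n ≥ 10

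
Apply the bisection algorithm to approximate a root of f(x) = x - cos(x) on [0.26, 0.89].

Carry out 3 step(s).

f(x) = x - cos(x)
Initial interval: [0.26, 0.89]

Iteration 1:
  c_1 = (0.260000 + 0.890000)/2 = 0.575000
  f(c_1) = f(0.575000) = -0.264192
  f(a) × f(c) ≥ 0, new interval: [0.575000, 0.890000]
Iteration 2:
  c_2 = (0.575000 + 0.890000)/2 = 0.732500
  f(c_2) = f(0.732500) = -0.011005
  f(a) × f(c) ≥ 0, new interval: [0.732500, 0.890000]
Iteration 3:
  c_3 = (0.732500 + 0.890000)/2 = 0.811250
  f(c_3) = f(0.811250) = 0.122657
  f(a) × f(c) < 0, new interval: [0.732500, 0.811250]

After 3 iteration(s), the approximation is c_3 = 0.811250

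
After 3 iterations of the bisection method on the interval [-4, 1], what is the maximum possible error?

Bisection error bound: |error| ≤ (b-a)/2^n
|error| ≤ (1 - (-4))/2^3 = 5/2^3
|error| ≤ 0.6250000000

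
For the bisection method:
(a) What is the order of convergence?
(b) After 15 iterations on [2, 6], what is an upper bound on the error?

(a) Bisection has linear (order 1) convergence; the error is halved each step.

(b) Error bound = (b-a)/2^n = (6 - 2)/2^{15}
    = 4/2^{15}

(a) 1 (linear); (b) error ≤ 1.22e-04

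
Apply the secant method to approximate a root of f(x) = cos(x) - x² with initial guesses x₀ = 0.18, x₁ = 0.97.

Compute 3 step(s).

f(x) = cos(x) - x²
x₀ = 0.18, x₁ = 0.97

Secant formula: x_{n+1} = x_n - f(x_n)(x_n - x_{n-1})/(f(x_n) - f(x_{n-1}))

Iteration 1:
  f(0.180000) = 0.951444
  f(0.970000) = -0.375600
  x_2 = 0.970000 - (-0.375600)×(0.970000 - 0.180000)/(-0.375600 - 0.951444)
       = 0.746402
Iteration 2:
  f(0.970000) = -0.375600
  f(0.746402) = 0.177021
  x_3 = 0.746402 - 0.177021×(0.746402 - 0.970000)/(0.177021 - (-0.375600))
       = 0.818027
Iteration 3:
  f(0.746402) = 0.177021
  f(0.818027) = 0.014494
  x_4 = 0.818027 - 0.014494×(0.818027 - 0.746402)/(0.014494 - 0.177021)
       = 0.824415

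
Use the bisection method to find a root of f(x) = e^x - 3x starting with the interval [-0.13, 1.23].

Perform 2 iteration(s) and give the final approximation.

f(x) = e^x - 3x
Initial interval: [-0.13, 1.23]

Iteration 1:
  c_1 = (-0.130000 + 1.230000)/2 = 0.550000
  f(c_1) = f(0.550000) = 0.083253
  f(a) × f(c) ≥ 0, new interval: [0.550000, 1.230000]
Iteration 2:
  c_2 = (0.550000 + 1.230000)/2 = 0.890000
  f(c_2) = f(0.890000) = -0.234870
  f(a) × f(c) < 0, new interval: [0.550000, 0.890000]

After 2 iteration(s), the approximation is c_2 = 0.890000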